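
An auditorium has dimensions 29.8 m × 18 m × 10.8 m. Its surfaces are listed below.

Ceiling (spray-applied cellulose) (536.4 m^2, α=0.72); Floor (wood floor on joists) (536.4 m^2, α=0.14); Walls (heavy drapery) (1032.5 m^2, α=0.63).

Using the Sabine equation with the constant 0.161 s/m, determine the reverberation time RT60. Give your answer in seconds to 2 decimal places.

A = Σ Sᵢαᵢ = 536.4×0.72 + 536.4×0.14 + 1032.5×0.63 = 1111.779 sabins.
Room volume: 5793.12 m³.
Sabine: RT60 = 0.161 × 5793.12 / 1111.779 = 0.84 s.

0.84 sec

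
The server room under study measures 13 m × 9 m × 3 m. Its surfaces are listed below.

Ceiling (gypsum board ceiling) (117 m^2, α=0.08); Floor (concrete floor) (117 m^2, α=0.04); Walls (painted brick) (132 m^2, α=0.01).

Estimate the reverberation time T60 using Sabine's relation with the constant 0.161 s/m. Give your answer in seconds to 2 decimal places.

3.68 s

A = Σ Sᵢαᵢ = 117·0.08 + 117·0.04 + 132·0.01 = 15.360 sabins.
Room volume: 351 m³.
Sabine: RT60 = 0.161 × 351 / 15.360 = 3.68 s.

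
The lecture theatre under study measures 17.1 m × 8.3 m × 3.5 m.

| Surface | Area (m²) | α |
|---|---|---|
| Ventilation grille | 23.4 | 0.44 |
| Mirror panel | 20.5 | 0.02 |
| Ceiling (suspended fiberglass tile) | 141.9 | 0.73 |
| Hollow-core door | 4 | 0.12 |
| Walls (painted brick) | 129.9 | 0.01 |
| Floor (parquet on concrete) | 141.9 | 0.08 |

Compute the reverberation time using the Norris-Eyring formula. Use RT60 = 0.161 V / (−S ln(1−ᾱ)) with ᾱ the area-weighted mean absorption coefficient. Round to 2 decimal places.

Total surface area S = 23.4 + 20.5 + 141.9 + 4 + 129.9 + 141.9 = 461.6 m².
Σ(Sᵢαᵢ) = 23.4·0.44 + 20.5·0.02 + 141.9·0.73 + 4·0.12 + 129.9·0.01 + 141.9·0.08 = 127.424.
ᾱ = 127.424 / 461.6 = 0.2760.
Eyring denominator: −S ln(1−ᾱ) = 149.080.
V = 17.1 × 8.3 × 3.5 = 496.755 m³.
T = 0.161·V/[−S·ln(1−ᾱ)] = 0.161·496.755/149.080 = 0.54 s.

0.54 s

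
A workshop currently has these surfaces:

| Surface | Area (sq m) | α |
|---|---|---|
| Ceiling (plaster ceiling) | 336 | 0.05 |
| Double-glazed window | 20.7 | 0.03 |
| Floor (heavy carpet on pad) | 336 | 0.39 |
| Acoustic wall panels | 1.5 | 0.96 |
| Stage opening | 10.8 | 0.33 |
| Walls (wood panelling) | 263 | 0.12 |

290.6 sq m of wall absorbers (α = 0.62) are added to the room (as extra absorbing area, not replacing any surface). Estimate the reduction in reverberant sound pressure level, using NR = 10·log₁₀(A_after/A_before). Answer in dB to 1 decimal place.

3.0 dB

A_before = Σ Sᵢαᵢ = 336·0.05 + 20.7·0.03 + 336·0.39 + 1.5·0.96 + 10.8·0.33 + 263·0.12 = 185.025 sabins.
Treatment contributes 290.6·0.62 = 180.172 sabins.
A_after = 185.025 + 180.172 = 365.197 sabins.
Reduction = 10 log₁₀(A_after/A_before) = 10 log₁₀(1.9738) = 3.0 dB.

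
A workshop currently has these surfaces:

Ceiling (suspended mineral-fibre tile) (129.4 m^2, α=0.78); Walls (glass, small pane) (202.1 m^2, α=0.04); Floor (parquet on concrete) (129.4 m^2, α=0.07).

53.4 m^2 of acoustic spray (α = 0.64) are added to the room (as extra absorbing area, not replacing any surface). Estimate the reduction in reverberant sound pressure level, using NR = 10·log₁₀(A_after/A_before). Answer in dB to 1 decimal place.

1.1 dB

Total absorption A_before = 129.4·0.78 + 202.1·0.04 + 129.4·0.07
  = 100.932 + 8.084 + 9.058 = 118.074 m^2 sabins.
Treatment contributes 53.4·0.64 = 34.176 sabins.
A_after = 118.074 + 34.176 = 152.250 sabins.
NR = 10·log₁₀(152.250/118.074) = 1.1 dB.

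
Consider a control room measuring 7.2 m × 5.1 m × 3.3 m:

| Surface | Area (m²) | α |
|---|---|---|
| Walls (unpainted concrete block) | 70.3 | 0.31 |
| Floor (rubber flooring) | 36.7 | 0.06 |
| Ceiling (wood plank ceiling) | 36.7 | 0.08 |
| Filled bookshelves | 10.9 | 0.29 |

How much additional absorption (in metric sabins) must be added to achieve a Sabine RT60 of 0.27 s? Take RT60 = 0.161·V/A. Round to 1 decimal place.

42.2 sabins

Summing Sᵢαᵢ: 21.793 + 2.202 + 2.936 + 3.161 → A₁ = 30.092 sabins.
V = 121.176 m³. Required absorption A₂ = 0.161 × 121.176 / 0.27 = 72.257 sabins.
Shortfall: 72.257 − 30.092 = 42.2 sabins.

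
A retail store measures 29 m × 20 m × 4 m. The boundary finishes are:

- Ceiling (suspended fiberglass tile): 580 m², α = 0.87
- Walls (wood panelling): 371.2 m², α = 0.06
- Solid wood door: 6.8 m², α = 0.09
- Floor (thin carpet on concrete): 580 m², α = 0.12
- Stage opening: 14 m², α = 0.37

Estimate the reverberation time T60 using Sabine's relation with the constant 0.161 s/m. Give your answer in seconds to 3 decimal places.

0.620 sec

A = Σ Sᵢαᵢ = 580×0.87 + 371.2×0.06 + 6.8×0.09 + 580×0.12 + 14×0.37 = 602.264 sabins.
V = 29·20·4 = 2320 m³.
T = 0.161 V/A = 0.161·2320/602.264 = 0.620 s.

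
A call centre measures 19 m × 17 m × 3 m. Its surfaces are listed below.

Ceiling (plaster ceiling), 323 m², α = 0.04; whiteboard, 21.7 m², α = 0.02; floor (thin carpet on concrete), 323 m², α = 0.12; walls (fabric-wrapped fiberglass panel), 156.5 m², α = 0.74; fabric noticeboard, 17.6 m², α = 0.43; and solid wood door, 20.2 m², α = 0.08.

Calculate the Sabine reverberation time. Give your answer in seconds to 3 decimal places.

0.881 seconds

A = Σ Sᵢαᵢ = 323*0.04 + 21.7*0.02 + 323*0.12 + 156.5*0.74 + 17.6*0.43 + 20.2*0.08 = 177.108 sabins.
V = 19·17·3 = 969 m³.
T = 0.161 V/A = 0.161·969/177.108 = 0.881 s.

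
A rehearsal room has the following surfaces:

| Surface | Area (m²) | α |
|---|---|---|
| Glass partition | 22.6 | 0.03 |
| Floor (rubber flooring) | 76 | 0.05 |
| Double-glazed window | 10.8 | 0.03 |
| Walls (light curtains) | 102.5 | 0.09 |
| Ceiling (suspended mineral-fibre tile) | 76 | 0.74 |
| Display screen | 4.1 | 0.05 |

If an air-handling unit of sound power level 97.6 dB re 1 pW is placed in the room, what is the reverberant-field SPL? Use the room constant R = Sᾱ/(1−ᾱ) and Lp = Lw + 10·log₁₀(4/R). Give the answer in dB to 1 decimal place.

83.9 dB

A = 70.472 sabins; S = 292.0 m².
ᾱ = 70.472/292.0 = 0.2413; R = Sᾱ/(1−ᾱ) = 70.472/(1−0.2413) = 92.885 m².
Lp = Lw + 10 log₁₀(4/R) = 97.6 -13.66 = 83.9 dB.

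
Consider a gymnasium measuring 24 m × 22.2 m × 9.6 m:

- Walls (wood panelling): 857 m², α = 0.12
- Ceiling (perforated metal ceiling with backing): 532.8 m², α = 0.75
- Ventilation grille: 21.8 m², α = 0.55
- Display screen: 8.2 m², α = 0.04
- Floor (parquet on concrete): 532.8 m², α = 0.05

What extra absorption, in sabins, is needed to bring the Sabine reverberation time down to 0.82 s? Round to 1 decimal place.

462.9 sabins

Summing Sᵢαᵢ: 102.840 + 399.600 + 11.990 + 0.328 + 26.640 → A₁ = 541.398 sabins.
Target A₂ = 0.161·5114.88/0.82 = 1004.263 sabins (V = 5114.88 m³).
ΔA = A₂ − A₁ = 1004.263 − 541.398 = 462.9 sabins.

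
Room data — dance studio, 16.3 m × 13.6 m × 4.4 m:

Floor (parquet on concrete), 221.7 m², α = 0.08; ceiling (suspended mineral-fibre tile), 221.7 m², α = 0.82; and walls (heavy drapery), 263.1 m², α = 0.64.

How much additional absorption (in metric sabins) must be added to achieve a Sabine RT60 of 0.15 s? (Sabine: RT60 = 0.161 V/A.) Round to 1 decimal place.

Summing Sᵢαᵢ: 17.736 + 181.794 + 168.384 → A₁ = 367.914 sabins.
Target A₂ = 0.161·975.392/0.15 = 1046.921 sabins (V = 975.392 m³).
ΔA = A₂ − A₁ = 1046.921 − 367.914 = 679.0 sabins.

679.0 sabins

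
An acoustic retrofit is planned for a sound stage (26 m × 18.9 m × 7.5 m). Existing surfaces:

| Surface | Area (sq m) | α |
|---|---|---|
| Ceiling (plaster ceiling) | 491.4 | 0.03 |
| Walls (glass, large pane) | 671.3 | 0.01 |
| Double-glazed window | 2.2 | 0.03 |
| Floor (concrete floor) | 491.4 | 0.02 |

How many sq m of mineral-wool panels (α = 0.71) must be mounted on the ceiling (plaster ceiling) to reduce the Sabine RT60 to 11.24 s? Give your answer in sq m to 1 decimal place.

31.5

Total absorption A₁ = 491.4×0.03 + 671.3×0.01 + 2.2×0.03 + 491.4×0.02
  = 14.742 + 6.713 + 0.066 + 9.828 = 31.349 sq m sabins.
Required A₂ = 0.161·3685.5/11.24 = 52.791 sabins.
Absorption to add: 52.791 − 31.349 = 21.442 sabins.
Net gain per sq m: Δα = 0.71 − 0.03 = 0.68.
Area = ΔA/Δα = 21.442/0.68 = 31.5 sq m.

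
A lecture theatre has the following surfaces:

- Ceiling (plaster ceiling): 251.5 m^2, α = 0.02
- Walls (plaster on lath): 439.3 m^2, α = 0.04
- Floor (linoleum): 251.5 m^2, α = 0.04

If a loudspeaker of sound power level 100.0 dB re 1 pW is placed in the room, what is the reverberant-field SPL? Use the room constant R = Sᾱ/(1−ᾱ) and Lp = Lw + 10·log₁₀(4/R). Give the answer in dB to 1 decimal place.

Σ(Sᵢαᵢ) = 251.5·0.02 + 439.3·0.04 + 251.5·0.04 = 32.662; total area S = 942.3 m^2.
ᾱ = 0.0347, so room constant R = A/(1−ᾱ) = 33.836 m^2.
Lp = 100.0 + 10·log₁₀(4/33.836) = 100.0 + (-9.27) = 90.7 dB.

90.7 dB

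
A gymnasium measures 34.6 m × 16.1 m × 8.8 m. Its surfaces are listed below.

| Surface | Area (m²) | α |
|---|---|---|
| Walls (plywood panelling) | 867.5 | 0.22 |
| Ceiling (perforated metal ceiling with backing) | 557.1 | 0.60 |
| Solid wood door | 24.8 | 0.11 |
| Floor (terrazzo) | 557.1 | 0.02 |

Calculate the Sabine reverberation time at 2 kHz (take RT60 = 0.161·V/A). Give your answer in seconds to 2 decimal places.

1.46 s

Total absorption A = 867.5·0.22 + 557.1·0.60 + 24.8·0.11 + 557.1·0.02
  = 190.850 + 334.260 + 2.728 + 11.142 = 538.980 m² sabins.
Volume V = 34.6 × 16.1 × 8.8 = 4902.128 m³.
Sabine: RT60 = 0.161 × 4902.128 / 538.980 = 1.46 s.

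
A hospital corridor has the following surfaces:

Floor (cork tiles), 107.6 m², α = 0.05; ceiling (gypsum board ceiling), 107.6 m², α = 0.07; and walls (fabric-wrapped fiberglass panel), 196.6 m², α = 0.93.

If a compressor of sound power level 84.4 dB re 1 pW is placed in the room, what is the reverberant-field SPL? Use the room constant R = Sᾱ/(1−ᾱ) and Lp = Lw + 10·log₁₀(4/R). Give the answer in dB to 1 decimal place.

64.7 dB

Σ(Sᵢαᵢ) = 107.6×0.05 + 107.6×0.07 + 196.6×0.93 = 195.750; total area S = 411.8 m².
ᾱ = 195.750/411.8 = 0.4754; R = Sᾱ/(1−ᾱ) = 195.750/(1−0.4754) = 373.141 m².
Lp = Lw + 10 log₁₀(4/R) = 84.4 -19.70 = 64.7 dB.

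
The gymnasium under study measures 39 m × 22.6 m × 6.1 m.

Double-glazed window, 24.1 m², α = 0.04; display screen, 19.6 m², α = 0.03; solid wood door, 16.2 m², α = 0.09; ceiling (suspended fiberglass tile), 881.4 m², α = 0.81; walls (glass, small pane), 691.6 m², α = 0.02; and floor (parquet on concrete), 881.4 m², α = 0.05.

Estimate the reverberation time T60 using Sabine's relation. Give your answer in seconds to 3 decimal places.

Summing Sᵢαᵢ: 0.964 + 0.588 + 1.458 + 713.934 + 13.832 + 44.070 → A = 774.846 sabins.
Room volume: 5376.54 m³.
RT60 = 0.161 · V / A = 0.161 × 5376.54 / 774.846 = 1.117 s.

1.117 s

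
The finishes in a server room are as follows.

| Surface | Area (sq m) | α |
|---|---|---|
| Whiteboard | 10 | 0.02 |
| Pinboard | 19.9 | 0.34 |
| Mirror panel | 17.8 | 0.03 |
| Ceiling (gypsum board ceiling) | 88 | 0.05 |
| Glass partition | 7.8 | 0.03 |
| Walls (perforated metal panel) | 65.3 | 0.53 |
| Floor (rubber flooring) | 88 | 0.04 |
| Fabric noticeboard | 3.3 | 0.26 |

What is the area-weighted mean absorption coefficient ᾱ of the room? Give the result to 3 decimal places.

S = Σ Sᵢ = 10 + 19.9 + 17.8 + 88 + 7.8 + 65.3 + 88 + 3.3 = 300.1 sq m.
Σ(Sᵢαᵢ) = 10*0.02 + 19.9*0.34 + 17.8*0.03 + 88*0.05 + 7.8*0.03 + 65.3*0.53 + 88*0.04 + 3.3*0.26 = 51.121.
ᾱ = A/S = 0.170.

0.170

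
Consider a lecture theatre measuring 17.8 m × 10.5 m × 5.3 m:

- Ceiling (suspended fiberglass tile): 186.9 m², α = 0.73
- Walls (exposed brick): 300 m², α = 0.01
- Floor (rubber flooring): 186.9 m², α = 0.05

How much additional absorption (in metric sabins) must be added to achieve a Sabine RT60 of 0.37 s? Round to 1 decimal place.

282.2 sabins

Equivalent absorption area: A₁ = 186.9·0.73 + 300·0.01 + 186.9·0.05 = 148.782 m².
For T = 0.37 s, need A₂ = 0.161·V/T = 0.161·990.57/0.37 = 431.032 sabins.
Additional absorption ΔA = 431.032 − 148.782 = 282.2 sabins.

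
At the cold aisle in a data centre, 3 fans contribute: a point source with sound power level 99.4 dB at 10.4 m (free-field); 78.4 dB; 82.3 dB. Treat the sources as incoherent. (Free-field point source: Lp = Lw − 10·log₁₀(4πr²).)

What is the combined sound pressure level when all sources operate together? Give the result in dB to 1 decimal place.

Source at 10.4 m: Lp = 99.4 − 10·log₁₀(4π·10.4²) = 99.4 − 10·log₁₀(1359.179) = 68.1 dB.
Σ 10^(Lᵢ/10) = 2.455e+08.
Back to dB: 10·log₁₀ Σ = 83.9 dB.

83.9 dB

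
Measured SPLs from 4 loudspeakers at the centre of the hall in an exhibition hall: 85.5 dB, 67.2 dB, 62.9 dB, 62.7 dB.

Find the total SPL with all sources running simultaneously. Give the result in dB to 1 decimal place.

Σ 10^(Lᵢ/10) = 3.639e+08.
Combined level = 10 log₁₀(3.639e+08) = 85.6 dB.

85.6 dB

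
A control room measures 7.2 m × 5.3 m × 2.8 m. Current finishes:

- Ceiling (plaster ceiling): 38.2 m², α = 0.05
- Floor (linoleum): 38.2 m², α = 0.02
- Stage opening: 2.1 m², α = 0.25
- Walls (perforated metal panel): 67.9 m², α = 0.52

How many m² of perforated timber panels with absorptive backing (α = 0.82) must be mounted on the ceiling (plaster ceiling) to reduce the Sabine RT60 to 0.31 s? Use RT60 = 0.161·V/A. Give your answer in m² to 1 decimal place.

22.1

A₁ = Σ Sᵢαᵢ = 38.2*0.05 + 38.2*0.02 + 2.1*0.25 + 67.9*0.52 = 38.507 sabins.
V = 106.848 m³. Target absorption A₂ = 0.161 × 106.848 / 0.31 = 55.492 sabins.
ΔA needed = 55.492 − 38.507 = 16.985 sabins.
Net gain per m²: Δα = 0.82 − 0.05 = 0.77.
Panel area = 16.985 / 0.77 = 22.1 m².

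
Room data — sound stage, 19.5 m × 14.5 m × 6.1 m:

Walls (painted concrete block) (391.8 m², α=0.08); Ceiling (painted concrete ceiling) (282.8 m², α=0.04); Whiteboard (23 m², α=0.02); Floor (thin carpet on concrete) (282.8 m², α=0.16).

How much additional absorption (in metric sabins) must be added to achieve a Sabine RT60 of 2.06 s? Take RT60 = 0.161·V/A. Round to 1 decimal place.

Total absorption A₁ = 391.8·0.08 + 282.8·0.04 + 23·0.02 + 282.8·0.16
  = 31.344 + 11.312 + 0.460 + 45.248 = 88.364 m² sabins.
V = 1724.775 m³. Required absorption A₂ = 0.161 × 1724.775 / 2.06 = 134.800 sabins.
Additional absorption ΔA = 134.800 − 88.364 = 46.4 sabins.

46.4 sabins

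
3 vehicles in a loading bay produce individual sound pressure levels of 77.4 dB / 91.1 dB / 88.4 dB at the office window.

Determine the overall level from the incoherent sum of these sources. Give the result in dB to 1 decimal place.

Σ 10^(Lᵢ/10) = 2.035e+09.
Combined level = 10 log₁₀(2.035e+09) = 93.1 dB.

93.1 dB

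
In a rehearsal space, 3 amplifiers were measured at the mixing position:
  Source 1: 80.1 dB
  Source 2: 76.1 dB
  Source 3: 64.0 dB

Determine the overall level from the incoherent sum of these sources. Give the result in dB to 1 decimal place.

81.6 dB

Sum in the linear (power) domain: Σ 10^(Lᵢ/10) = 10^(80.1/10) + 10^(76.1/10) + 10^(64.0/10) = 1.456e+08.
Combined level = 10 log₁₀(1.456e+08) = 81.6 dB.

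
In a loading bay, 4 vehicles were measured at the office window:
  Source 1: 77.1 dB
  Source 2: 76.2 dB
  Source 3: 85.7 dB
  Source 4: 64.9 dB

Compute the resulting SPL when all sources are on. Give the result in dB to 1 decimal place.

86.7 dB

Σ 10^(Lᵢ/10) = 4.676e+08.
Back to dB: 10·log₁₀ Σ = 86.7 dB.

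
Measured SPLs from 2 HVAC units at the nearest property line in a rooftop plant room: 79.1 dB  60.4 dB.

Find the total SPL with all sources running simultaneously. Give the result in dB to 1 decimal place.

79.2 dB

Sum in the linear (power) domain: Σ 10^(Lᵢ/10) = 10^(79.1/10) + 10^(60.4/10) = 8.238e+07.
Combined level = 10 log₁₀(8.238e+07) = 79.2 dB.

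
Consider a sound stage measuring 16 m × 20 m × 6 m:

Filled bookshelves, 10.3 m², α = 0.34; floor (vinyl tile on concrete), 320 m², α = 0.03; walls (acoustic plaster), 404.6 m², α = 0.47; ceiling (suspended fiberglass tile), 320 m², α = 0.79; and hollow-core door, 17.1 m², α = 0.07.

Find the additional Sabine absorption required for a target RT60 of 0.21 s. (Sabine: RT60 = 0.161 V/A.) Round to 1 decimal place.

Summing Sᵢαᵢ: 3.502 + 9.600 + 190.162 + 252.800 + 1.197 → A₁ = 457.261 sabins.
V = 1920 m³. Required absorption A₂ = 0.161 × 1920 / 0.21 = 1472.000 sabins.
ΔA = A₂ − A₁ = 1472.000 − 457.261 = 1014.7 sabins.

1014.7 sabins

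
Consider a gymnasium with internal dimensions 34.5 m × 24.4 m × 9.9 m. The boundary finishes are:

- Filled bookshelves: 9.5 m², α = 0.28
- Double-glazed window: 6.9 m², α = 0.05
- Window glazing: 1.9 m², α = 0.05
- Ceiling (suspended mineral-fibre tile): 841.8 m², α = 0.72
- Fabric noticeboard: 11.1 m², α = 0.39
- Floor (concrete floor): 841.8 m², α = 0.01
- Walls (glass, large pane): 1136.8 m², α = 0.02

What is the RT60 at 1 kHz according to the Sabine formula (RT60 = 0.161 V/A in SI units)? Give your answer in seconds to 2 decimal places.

2.08 s

A = Σ Sᵢαᵢ = 9.5·0.28 + 6.9·0.05 + 1.9·0.05 + 841.8·0.72 + 11.1·0.39 + 841.8·0.01 + 1136.8·0.02 = 644.679 sabins.
Volume V = 34.5 × 24.4 × 9.9 = 8333.82 m³.
Sabine: RT60 = 0.161 × 8333.82 / 644.679 = 2.08 s.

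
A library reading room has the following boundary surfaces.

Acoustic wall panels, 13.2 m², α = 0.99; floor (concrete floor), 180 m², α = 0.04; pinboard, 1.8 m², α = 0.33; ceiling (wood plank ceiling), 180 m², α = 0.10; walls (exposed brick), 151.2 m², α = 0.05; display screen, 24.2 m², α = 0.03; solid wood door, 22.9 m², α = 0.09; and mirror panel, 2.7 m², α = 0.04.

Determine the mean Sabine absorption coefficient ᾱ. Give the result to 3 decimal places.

0.086

S = Σ Sᵢ = 13.2 + 180 + 1.8 + 180 + 151.2 + 24.2 + 22.9 + 2.7 = 576.0 m².
Weighted sum Σ Sα = 49.317.
ᾱ = 49.317 / 576.0 = 0.086.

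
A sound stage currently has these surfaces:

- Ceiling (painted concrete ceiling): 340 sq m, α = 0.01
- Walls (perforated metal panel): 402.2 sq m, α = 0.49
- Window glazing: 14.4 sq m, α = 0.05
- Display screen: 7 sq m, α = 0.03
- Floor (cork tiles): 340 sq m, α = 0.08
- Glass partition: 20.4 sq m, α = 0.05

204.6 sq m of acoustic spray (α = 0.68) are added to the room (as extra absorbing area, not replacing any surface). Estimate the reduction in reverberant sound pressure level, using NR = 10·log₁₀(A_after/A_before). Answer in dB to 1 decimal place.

2.1 dB

Summing Sᵢαᵢ: 3.400 + 197.078 + 0.720 + 0.210 + 27.200 + 1.020 → A_before = 229.628 sabins.
Added absorption = 204.6 × 0.68 = 139.128 sabins.
New total A_after = 368.756 sabins.
NR = 10·log₁₀(368.756/229.628) = 2.1 dB.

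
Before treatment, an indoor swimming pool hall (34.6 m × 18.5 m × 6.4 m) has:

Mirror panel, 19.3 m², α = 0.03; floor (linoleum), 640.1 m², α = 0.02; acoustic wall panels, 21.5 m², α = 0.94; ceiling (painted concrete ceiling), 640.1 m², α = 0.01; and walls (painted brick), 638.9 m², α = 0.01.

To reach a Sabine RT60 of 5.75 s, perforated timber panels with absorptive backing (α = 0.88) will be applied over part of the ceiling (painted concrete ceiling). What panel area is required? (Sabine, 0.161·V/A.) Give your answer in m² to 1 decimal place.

Total absorption A₁ = 19.3*0.03 + 640.1*0.02 + 21.5*0.94 + 640.1*0.01 + 638.9*0.01
  = 0.579 + 12.802 + 20.210 + 6.401 + 6.389 = 46.381 m² sabins.
Required A₂ = 0.161·4096.64/5.75 = 114.706 sabins.
Absorption to add: 114.706 − 46.381 = 68.325 sabins.
Each m² of panel replacing the ceiling (painted concrete ceiling) adds (0.88 − 0.01) = 0.87 sabins.
Area = ΔA/Δα = 68.325/0.87 = 78.5 m².

78.5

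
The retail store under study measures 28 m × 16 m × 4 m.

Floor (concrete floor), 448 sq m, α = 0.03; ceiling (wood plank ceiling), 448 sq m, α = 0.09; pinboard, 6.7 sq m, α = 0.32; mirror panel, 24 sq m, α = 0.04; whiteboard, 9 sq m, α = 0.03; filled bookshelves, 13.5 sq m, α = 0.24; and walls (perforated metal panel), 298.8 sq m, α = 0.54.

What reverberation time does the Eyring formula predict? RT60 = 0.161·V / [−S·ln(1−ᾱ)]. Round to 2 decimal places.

Total surface area S = 448 + 448 + 6.7 + 24 + 9 + 13.5 + 298.8 = 1248.0 sq m.
Absorption A = 448·0.03 + 448·0.09 + 6.7·0.32 + 24·0.04 + 9·0.03 + 13.5·0.24 + 298.8·0.54 = 221.726 sabins.
ᾱ = 221.726 / 1248.0 = 0.1777.
Eyring denominator: −S ln(1−ᾱ) = 244.171.
V = 28 × 16 × 4 = 1792 m³.
RT60 = 0.161 × 1792 / 244.171 = 1.18 s.

1.18 s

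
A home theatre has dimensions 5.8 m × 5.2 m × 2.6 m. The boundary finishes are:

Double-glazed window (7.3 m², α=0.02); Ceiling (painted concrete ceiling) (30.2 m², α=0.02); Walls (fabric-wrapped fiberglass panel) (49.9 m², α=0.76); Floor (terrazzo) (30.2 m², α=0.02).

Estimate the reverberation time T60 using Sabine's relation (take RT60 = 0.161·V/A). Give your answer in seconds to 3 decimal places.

Summing Sᵢαᵢ: 0.146 + 0.604 + 37.924 + 0.604 → A = 39.278 sabins.
Volume V = 5.8 × 5.2 × 2.6 = 78.416 m³.
Sabine: RT60 = 0.161 × 78.416 / 39.278 = 0.321 s.

0.321 seconds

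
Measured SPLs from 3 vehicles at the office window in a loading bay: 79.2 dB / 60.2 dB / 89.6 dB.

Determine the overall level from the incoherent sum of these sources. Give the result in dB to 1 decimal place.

90.0 dB

Σ 10^(Lᵢ/10) = 9.962e+08.
L_total = 10·log₁₀(9.962e+08) = 90.0 dB.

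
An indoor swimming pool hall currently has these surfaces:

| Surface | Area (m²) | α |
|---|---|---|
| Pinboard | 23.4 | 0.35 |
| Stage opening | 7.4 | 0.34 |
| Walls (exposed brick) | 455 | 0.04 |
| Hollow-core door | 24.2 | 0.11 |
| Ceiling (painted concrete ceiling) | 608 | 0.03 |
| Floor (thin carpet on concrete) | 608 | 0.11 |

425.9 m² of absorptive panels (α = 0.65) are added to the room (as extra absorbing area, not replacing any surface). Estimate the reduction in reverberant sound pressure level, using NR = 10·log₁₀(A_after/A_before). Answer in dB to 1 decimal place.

5.3 dB

Summing Sᵢαᵢ: 8.190 + 2.516 + 18.200 + 2.662 + 18.240 + 66.880 → A_before = 116.688 sabins.
Added absorption = 425.9 × 0.65 = 276.835 sabins.
New total A_after = 393.523 sabins.
NR = 10·log₁₀(393.523/116.688) = 5.3 dB.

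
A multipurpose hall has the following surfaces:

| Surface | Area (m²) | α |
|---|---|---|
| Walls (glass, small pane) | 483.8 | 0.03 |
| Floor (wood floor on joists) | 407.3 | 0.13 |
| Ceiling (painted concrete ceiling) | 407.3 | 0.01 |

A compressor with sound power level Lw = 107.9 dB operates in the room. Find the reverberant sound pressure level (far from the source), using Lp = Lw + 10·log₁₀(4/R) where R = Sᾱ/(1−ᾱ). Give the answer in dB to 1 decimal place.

95.1 dB

Σ(Sᵢαᵢ) = 483.8×0.03 + 407.3×0.13 + 407.3×0.01 = 71.536; total area S = 1298.4 m².
ᾱ = 71.536/1298.4 = 0.0551; R = Sᾱ/(1−ᾱ) = 71.536/(1−0.0551) = 75.707 m².
Lp = Lw + 10 log₁₀(4/R) = 107.9 -12.77 = 95.1 dB.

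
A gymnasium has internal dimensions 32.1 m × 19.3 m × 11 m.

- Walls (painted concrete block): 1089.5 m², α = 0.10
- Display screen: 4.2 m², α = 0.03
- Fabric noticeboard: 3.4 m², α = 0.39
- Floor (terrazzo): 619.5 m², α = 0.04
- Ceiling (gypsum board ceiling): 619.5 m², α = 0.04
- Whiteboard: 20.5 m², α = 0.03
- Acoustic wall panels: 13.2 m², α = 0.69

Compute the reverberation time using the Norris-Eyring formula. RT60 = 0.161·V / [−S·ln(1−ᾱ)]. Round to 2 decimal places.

S = Σ Sᵢ = 2369.8 m².
Absorption A = 1089.5·0.10 + 4.2·0.03 + 3.4·0.39 + 619.5·0.04 + 619.5·0.04 + 20.5·0.03 + 13.2·0.69 = 169.685 sabins.
Mean coefficient ᾱ = A/S = 0.0716.
Eyring denominator: −S ln(1−ᾱ) = 176.059.
V = 32.1 × 19.3 × 11 = 6814.83 m³.
RT60 = 0.161 × 6814.83 / 176.059 = 6.23 s.

6.23 seconds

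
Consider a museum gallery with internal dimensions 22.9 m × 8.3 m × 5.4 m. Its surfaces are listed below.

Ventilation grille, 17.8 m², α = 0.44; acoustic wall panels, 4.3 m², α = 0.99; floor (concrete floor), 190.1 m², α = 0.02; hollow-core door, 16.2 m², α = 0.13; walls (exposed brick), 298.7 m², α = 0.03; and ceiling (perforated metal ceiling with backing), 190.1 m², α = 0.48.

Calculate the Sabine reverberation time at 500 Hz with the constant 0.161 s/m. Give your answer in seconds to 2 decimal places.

Total absorption A = 17.8·0.44 + 4.3·0.99 + 190.1·0.02 + 16.2·0.13 + 298.7·0.03 + 190.1·0.48
  = 7.832 + 4.257 + 3.802 + 2.106 + 8.961 + 91.248 = 118.206 m² sabins.
Volume V = 22.9 × 8.3 × 5.4 = 1026.378 m³.
Sabine: RT60 = 0.161 × 1026.378 / 118.206 = 1.40 s.

1.40 sec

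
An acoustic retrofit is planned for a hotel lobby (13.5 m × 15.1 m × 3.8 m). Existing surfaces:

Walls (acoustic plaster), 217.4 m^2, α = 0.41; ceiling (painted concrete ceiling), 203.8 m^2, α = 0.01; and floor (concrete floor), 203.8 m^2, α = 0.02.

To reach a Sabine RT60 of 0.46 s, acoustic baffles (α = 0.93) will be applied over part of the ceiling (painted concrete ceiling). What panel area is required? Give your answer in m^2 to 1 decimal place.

Equivalent absorption area: A₁ = 217.4·0.41 + 203.8·0.01 + 203.8·0.02 = 95.248 m^2.
V = 774.63 m³. Target absorption A₂ = 0.161 × 774.63 / 0.46 = 271.120 sabins.
ΔA needed = 271.120 − 95.248 = 175.873 sabins.
Each m^2 of panel replacing the ceiling (painted concrete ceiling) adds (0.93 − 0.01) = 0.92 sabins.
Area = ΔA/Δα = 175.873/0.92 = 191.2 m^2.

191.2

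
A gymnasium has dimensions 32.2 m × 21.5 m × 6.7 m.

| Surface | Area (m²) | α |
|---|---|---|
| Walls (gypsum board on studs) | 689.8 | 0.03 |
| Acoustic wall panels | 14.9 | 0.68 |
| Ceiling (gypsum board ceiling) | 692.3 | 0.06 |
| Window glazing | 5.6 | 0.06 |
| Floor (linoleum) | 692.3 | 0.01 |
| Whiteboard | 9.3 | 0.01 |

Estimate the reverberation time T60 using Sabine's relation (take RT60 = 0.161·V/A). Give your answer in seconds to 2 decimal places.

9.37 s

Equivalent absorption area: A = 689.8*0.03 + 14.9*0.68 + 692.3*0.06 + 5.6*0.06 + 692.3*0.01 + 9.3*0.01 = 79.716 m².
V = 32.2·21.5·6.7 = 4638.41 m³.
RT60 = 0.161 · V / A = 0.161 × 4638.41 / 79.716 = 9.37 s.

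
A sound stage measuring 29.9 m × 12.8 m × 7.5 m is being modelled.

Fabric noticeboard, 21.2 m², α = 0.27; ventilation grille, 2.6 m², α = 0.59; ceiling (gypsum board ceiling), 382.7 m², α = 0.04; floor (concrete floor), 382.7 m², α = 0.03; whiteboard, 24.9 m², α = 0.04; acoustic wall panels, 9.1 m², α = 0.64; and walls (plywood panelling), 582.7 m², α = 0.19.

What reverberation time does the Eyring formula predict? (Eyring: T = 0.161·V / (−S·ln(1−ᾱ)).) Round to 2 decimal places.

2.88 s

S = Σ Sᵢ = 1405.9 m².
Σ(Sᵢαᵢ) = 21.2×0.27 + 2.6×0.59 + 382.7×0.04 + 382.7×0.03 + 24.9×0.04 + 9.1×0.64 + 582.7×0.19 = 151.580.
Mean coefficient ᾱ = A/S = 0.1078.
Eyring denominator: −S ln(1−ᾱ) = 160.364.
V = 29.9 × 12.8 × 7.5 = 2870.4 m³.
T = 0.161·V/[−S·ln(1−ᾱ)] = 0.161·2870.4/160.364 = 2.88 s.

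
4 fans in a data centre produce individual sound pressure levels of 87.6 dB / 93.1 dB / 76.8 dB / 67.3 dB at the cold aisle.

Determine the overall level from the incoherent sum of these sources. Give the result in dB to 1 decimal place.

94.3 dB

Sum in the linear (power) domain: Σ 10^(Lᵢ/10) = 10^(87.6/10) + 10^(93.1/10) + 10^(76.8/10) + 10^(67.3/10) = 2.67e+09.
L_total = 10·log₁₀(2.67e+09) = 94.3 dB.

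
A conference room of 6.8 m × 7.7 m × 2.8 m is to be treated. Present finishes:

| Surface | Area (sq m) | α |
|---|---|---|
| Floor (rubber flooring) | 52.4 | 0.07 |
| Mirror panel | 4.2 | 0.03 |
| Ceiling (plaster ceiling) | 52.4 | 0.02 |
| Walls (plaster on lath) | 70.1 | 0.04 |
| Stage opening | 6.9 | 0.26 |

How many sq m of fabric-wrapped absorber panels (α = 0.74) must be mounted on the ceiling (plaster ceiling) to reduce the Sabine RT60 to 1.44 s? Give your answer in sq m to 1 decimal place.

Total absorption A₁ = 52.4×0.07 + 4.2×0.03 + 52.4×0.02 + 70.1×0.04 + 6.9×0.26
  = 3.668 + 0.126 + 1.048 + 2.804 + 1.794 = 9.440 sq m sabins.
V = 146.608 m³. Target absorption A₂ = 0.161 × 146.608 / 1.44 = 16.392 sabins.
Absorption to add: 16.392 − 9.440 = 6.952 sabins.
Net gain per sq m: Δα = 0.74 − 0.02 = 0.72.
Area = ΔA/Δα = 6.952/0.72 = 9.7 sq m.

9.7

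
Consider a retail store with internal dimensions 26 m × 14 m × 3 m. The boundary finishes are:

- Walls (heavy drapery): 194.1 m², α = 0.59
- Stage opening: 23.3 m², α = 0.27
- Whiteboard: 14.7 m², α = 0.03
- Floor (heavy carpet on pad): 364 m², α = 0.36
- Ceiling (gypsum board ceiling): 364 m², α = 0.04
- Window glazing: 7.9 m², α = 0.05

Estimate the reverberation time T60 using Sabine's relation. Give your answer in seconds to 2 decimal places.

Summing Sᵢαᵢ: 114.519 + 6.291 + 0.441 + 131.040 + 14.560 + 0.395 → A = 267.246 sabins.
Room volume: 1092 m³.
T = 0.161 V/A = 0.161·1092/267.246 = 0.66 s.

0.66 s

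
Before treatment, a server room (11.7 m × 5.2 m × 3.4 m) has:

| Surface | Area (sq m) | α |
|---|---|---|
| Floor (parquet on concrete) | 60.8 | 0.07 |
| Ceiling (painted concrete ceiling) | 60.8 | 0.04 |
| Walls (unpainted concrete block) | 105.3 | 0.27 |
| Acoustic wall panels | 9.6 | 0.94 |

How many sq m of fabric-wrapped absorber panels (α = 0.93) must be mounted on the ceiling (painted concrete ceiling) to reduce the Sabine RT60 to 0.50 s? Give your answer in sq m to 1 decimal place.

25.2

Total absorption A₁ = 60.8*0.07 + 60.8*0.04 + 105.3*0.27 + 9.6*0.94
  = 4.256 + 2.432 + 28.431 + 9.024 = 44.143 sq m sabins.
Required A₂ = 0.161·206.856/0.50 = 66.608 sabins.
ΔA needed = 66.608 − 44.143 = 22.465 sabins.
Net gain per sq m: Δα = 0.93 − 0.04 = 0.89.
Area = ΔA/Δα = 22.465/0.89 = 25.2 sq m.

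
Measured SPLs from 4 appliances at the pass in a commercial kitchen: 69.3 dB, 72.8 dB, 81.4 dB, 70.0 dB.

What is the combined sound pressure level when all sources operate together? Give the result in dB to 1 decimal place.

Converting to relative power and adding: 10^(69.3/10) + 10^(72.8/10) + 10^(81.4/10) + 10^(70.0/10) = 1.756e+08.
L_total = 10·log₁₀(1.756e+08) = 82.4 dB.

82.4 dB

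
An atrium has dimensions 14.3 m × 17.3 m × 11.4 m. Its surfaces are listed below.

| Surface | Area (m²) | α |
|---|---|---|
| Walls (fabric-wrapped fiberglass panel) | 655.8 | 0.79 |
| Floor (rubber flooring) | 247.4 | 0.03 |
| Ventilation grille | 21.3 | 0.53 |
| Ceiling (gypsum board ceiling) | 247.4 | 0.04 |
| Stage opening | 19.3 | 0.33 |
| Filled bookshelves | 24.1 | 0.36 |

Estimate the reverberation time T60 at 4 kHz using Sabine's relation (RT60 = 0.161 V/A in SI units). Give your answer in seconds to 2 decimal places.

Summing Sᵢαᵢ: 518.082 + 7.422 + 11.289 + 9.896 + 6.369 + 8.676 → A = 561.734 sabins.
Room volume: 2820.246 m³.
RT60 = 0.161 · V / A = 0.161 × 2820.246 / 561.734 = 0.81 s.

0.81 seconds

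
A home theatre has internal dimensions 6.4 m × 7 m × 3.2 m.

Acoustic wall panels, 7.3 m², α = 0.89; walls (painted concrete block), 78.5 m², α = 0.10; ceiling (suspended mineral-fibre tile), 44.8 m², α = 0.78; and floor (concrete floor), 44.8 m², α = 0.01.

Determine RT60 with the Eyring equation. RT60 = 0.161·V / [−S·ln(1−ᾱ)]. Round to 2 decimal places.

0.39 s

Total surface area S = 7.3 + 78.5 + 44.8 + 44.8 = 175.4 m².
Σ(Sᵢαᵢ) = 7.3·0.89 + 78.5·0.10 + 44.8·0.78 + 44.8·0.01 = 49.739.
ᾱ = 49.739 / 175.4 = 0.2836.
Eyring denominator: −S ln(1−ᾱ) = 58.499.
V = 6.4 × 7 × 3.2 = 143.36 m³.
T = 0.161·V/[−S·ln(1−ᾱ)] = 0.161·143.36/58.499 = 0.39 s.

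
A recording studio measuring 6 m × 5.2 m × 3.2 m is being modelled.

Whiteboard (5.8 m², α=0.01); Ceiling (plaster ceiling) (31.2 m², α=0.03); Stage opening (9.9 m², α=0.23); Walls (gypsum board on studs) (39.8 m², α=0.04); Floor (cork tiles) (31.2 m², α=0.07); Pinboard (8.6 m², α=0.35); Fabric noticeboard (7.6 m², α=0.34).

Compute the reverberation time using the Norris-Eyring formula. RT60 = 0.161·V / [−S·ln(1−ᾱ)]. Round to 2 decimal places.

S = Σ Sᵢ = 134.1 m².
Σ(Sᵢαᵢ) = 5.8·0.01 + 31.2·0.03 + 9.9·0.23 + 39.8·0.04 + 31.2·0.07 + 8.6·0.35 + 7.6·0.34 = 12.641.
ᾱ = 12.641 / 134.1 = 0.0943.
Eyring denominator: −S ln(1−ᾱ) = 13.282.
V = 6 × 5.2 × 3.2 = 99.84 m³.
T = 0.161·V/[−S·ln(1−ᾱ)] = 0.161·99.84/13.282 = 1.21 s.

1.21 s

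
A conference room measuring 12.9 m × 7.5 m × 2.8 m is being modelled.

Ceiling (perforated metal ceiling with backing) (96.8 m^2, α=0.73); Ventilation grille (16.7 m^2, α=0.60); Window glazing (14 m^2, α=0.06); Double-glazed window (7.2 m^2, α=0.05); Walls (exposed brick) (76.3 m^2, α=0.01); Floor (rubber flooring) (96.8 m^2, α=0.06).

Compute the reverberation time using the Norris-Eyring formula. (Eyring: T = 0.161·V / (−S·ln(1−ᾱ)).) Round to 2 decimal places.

0.42 sec

S = Σ Sᵢ = 307.8 m^2.
Absorption A = 96.8×0.73 + 16.7×0.60 + 14×0.06 + 7.2×0.05 + 76.3×0.01 + 96.8×0.06 = 88.455 sabins.
ᾱ = 88.455 / 307.8 = 0.2874.
Eyring denominator: −S ln(1−ᾱ) = 104.293.
V = 12.9 × 7.5 × 2.8 = 270.9 m³.
RT60 = 0.161 × 270.9 / 104.293 = 0.42 s.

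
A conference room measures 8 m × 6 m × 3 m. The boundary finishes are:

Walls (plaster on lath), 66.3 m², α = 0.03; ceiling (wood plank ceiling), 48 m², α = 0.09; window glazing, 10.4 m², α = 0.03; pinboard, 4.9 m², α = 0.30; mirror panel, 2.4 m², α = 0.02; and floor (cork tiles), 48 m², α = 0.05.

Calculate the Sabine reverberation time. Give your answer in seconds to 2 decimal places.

Summing Sᵢαᵢ: 1.989 + 4.320 + 0.312 + 1.470 + 0.048 + 2.400 → A = 10.539 sabins.
Room volume: 144 m³.
T = 0.161 V/A = 0.161·144/10.539 = 2.20 s.

2.20 s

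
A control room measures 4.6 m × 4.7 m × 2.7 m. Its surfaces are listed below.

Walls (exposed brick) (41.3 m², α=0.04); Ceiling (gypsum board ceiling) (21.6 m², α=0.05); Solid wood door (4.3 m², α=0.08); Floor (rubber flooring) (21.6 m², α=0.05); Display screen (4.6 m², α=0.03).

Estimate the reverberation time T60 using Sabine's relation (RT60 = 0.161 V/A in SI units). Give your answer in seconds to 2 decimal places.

A = Σ Sᵢαᵢ = 41.3*0.04 + 21.6*0.05 + 4.3*0.08 + 21.6*0.05 + 4.6*0.03 = 4.294 sabins.
V = 4.6·4.7·2.7 = 58.374 m³.
T = 0.161 V/A = 0.161·58.374/4.294 = 2.19 s.

2.19 s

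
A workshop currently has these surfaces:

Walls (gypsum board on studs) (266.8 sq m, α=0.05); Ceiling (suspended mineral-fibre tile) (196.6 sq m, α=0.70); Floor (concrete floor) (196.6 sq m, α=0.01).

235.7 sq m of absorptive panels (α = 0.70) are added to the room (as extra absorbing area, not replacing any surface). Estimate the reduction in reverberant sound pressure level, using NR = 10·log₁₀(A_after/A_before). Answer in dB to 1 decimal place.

Total absorption A_before = 266.8×0.05 + 196.6×0.70 + 196.6×0.01
  = 13.340 + 137.620 + 1.966 = 152.926 sq m sabins.
Added absorption = 235.7 × 0.70 = 164.990 sabins.
A_after = 152.926 + 164.990 = 317.916 sabins.
Reduction = 10 log₁₀(A_after/A_before) = 10 log₁₀(2.0789) = 3.2 dB.

3.2 dB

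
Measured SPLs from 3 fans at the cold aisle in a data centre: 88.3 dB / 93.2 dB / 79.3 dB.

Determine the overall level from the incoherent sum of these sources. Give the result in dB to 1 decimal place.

Converting to relative power and adding: 10^(88.3/10) + 10^(93.2/10) + 10^(79.3/10) = 2.85e+09.
L_total = 10·log₁₀(2.85e+09) = 94.5 dB.

94.5 dB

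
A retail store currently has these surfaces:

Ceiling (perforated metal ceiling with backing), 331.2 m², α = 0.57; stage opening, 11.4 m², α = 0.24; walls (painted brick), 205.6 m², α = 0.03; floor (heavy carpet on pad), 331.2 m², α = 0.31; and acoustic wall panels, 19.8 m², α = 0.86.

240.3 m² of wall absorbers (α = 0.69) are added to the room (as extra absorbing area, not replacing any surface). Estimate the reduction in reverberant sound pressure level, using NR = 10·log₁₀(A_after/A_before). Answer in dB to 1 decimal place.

Equivalent absorption area: A_before = 331.2·0.57 + 11.4·0.24 + 205.6·0.03 + 331.2·0.31 + 19.8·0.86 = 317.388 m².
Treatment contributes 240.3·0.69 = 165.807 sabins.
A_after = 317.388 + 165.807 = 483.195 sabins.
NR = 10·log₁₀(483.195/317.388) = 1.8 dB.

1.8 dB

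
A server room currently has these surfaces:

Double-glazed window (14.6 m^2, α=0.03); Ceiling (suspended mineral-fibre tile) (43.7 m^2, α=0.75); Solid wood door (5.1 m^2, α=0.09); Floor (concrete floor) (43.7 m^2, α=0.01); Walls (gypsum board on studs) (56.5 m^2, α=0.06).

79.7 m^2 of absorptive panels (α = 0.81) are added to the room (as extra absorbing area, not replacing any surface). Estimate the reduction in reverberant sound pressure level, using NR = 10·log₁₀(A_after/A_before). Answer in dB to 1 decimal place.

Equivalent absorption area: A_before = 14.6×0.03 + 43.7×0.75 + 5.1×0.09 + 43.7×0.01 + 56.5×0.06 = 37.499 m^2.
Added absorption = 79.7 × 0.81 = 64.557 sabins.
A_after = 37.499 + 64.557 = 102.056 sabins.
Reduction = 10 log₁₀(A_after/A_before) = 10 log₁₀(2.7216) = 4.3 dB.

4.3 dB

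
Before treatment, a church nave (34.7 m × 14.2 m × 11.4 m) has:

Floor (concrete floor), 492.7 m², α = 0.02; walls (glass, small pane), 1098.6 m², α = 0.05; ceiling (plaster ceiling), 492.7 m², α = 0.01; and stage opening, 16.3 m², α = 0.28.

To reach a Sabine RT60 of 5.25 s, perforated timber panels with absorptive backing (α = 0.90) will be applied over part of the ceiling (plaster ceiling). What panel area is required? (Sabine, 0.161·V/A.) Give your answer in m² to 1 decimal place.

Equivalent absorption area: A₁ = 492.7·0.02 + 1098.6·0.05 + 492.7·0.01 + 16.3·0.28 = 74.275 m².
Required A₂ = 0.161·5617.236/5.25 = 172.262 sabins.
ΔA needed = 172.262 − 74.275 = 97.987 sabins.
Each m² of panel replacing the ceiling (plaster ceiling) adds (0.90 − 0.01) = 0.89 sabins.
Panel area = 97.987 / 0.89 = 110.1 m².

110.1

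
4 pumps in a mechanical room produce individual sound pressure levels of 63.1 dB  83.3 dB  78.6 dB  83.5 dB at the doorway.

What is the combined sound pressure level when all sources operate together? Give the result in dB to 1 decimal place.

87.1 dB

Σ 10^(Lᵢ/10) = 5.122e+08.
Combined level = 10 log₁₀(5.122e+08) = 87.1 dB.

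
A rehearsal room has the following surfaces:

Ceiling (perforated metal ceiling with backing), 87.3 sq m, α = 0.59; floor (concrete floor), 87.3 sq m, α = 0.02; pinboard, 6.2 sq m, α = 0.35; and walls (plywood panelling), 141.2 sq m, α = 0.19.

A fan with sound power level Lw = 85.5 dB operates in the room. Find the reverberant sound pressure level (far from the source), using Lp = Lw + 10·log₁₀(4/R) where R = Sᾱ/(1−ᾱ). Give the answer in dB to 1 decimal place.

71.1 dB

Σ(Sᵢαᵢ) = 87.3×0.59 + 87.3×0.02 + 6.2×0.35 + 141.2×0.19 = 82.251; total area S = 322.0 sq m.
ᾱ = 82.251/322.0 = 0.2554; R = Sᾱ/(1−ᾱ) = 82.251/(1−0.2554) = 110.463 sq m.
Lp = Lw + 10 log₁₀(4/R) = 85.5 -14.41 = 71.1 dB.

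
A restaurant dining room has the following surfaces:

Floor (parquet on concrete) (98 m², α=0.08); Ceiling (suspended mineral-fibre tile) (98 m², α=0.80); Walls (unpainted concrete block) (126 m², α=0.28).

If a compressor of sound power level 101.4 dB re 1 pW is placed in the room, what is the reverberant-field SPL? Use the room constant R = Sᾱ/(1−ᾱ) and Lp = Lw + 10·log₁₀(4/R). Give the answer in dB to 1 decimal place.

84.5 dB

Σ(Sᵢαᵢ) = 98·0.08 + 98·0.80 + 126·0.28 = 121.520; total area S = 322.0 m².
ᾱ = 0.3774, so room constant R = A/(1−ᾱ) = 195.181 m².
Lp = 101.4 + 10·log₁₀(4/195.181) = 101.4 + (-16.88) = 84.5 dB.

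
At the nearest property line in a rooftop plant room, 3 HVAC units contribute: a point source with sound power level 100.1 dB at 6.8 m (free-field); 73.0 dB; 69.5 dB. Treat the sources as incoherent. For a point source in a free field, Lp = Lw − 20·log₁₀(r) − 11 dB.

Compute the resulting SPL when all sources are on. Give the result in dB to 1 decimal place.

76.7 dB

Source at 6.8 m: Lp = 100.1 − 20·log₁₀(6.8) − 11 = 72.4 dB.
Σ 10^(Lᵢ/10) = 4.624e+07.
Back to dB: 10·log₁₀ Σ = 76.7 dB.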